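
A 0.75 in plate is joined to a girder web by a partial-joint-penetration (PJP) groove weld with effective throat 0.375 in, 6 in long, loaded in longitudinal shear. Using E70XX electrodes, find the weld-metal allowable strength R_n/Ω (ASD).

R_n/Ω ≈ 47.2 kips

E70XX → F_EXX = 70 ksi.
Effective throat (given) t_e = 0.375 in.
A_we = 0.375 × 6 = 2.25 in².
F_nw = 0.6 F_EXX = 42 ksi.
R_n/Ω = (42 × 2.25) / 2.0 = 47.25 kips.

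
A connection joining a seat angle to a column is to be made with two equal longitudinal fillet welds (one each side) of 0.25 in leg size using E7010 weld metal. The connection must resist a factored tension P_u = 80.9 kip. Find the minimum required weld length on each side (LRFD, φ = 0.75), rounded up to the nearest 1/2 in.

L = 7.5 in on each side

E70XX → F_EXX = 70 ksi.
Throat t_e = 0.707 × 0.25 = 0.1767 in.
φr_n = 0.75 × 0.6 × 70 × 0.1767 = 5.568 kip/in.
L_req = P_u / φr_n = 80.9 / 5.568 = 14.53 in total.
Per side: 14.53 / 2 = 7.265 in.
Round up → use L = 7.5 in on each side.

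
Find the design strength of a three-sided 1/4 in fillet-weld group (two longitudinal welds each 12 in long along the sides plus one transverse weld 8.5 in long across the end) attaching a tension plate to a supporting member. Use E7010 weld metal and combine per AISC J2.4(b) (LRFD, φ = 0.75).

φR_n ≈ 185 kip

E70XX → F_EXX = 70 ksi.
t_e = 0.707 × 0.25 = 0.1767 in.
R_nwl = 0.6 × 70 × 0.1767 × 24 = 178.2 kip (longitudinal, 2 welds).
R_nwt = 0.6 × 70 × 0.1767 × 8.5 = 63.1 kip (transverse, base value).
(i) R_nwl + R_nwt = 241.3 kip; (ii) 0.85 R_nwl + 1.5 R_nwt = 246.1 kip.
R_n = max = 246.1 kip [governs: (ii)]; φR_n = 184.6 kip.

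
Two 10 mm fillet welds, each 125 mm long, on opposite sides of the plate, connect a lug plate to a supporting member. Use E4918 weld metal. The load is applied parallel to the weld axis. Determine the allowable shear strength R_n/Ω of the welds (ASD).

R_n/Ω ≈ 260 kN

E49XX → F_EXX = 490 MPa.
Effective throat t_e = 0.707 × 10 = 7.07 mm.
Total length L = 250 mm; A_we = 7.07 × 250 = 1767 mm².
F_nw = 0.6 F_EXX = 0.6 × 490 = 294 MPa.
R_n = 294 × 1767 × 10⁻³ = 519.6 kN; R_n/Ω = 519.6/2.0 = 259.8 kN.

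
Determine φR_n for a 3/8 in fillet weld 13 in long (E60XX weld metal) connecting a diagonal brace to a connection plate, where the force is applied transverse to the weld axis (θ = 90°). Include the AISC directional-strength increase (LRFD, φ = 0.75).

E60XX → F_EXX = 60 ksi.
t_e = 0.707 × 0.375 = 0.2651 in; A_we = 0.2651 × 13 = 3.447 in².
Directional factor: 1.0 + 0.5 sin^1.5(90°) = 1.5.
F_nw = 0.6 × 60 × 1.5 = 54 ksi.
φR_n = 0.75 × 54 × 3.447 = 139.6 kip.

φR_n ≈ 140 kip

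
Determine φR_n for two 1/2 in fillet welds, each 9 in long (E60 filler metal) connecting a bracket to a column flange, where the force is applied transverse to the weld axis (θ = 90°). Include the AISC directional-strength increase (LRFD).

E60XX → F_EXX = 60 ksi.
t_e = 0.707 × 0.5 = 0.3535 in; A_we = 0.3535 × 18 = 6.363 in².
Directional factor: 1.0 + 0.5 sin^1.5(90°) = 1.5.
F_nw = 0.6 × 60 × 1.5 = 54 ksi.
φR_n = 0.75 × 54 × 6.363 = 257.7 kips.

φR_n ≈ 258 kips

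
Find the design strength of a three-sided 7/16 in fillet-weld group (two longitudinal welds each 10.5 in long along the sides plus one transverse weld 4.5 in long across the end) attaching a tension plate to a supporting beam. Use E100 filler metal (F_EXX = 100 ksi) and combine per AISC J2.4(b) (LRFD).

t_e = 0.707 × 0.4375 = 0.3093 in.
R_nwl = 0.6 × 100 × 0.3093 × 21 = 389.7 kips (longitudinal, 2 welds).
R_nwt = 0.6 × 100 × 0.3093 × 4.5 = 83.51 kips (transverse, base value).
(i) R_nwl + R_nwt = 473.2 kips; (ii) 0.85 R_nwl + 1.5 R_nwt = 456.5 kips.
R_n = max = 473.2 kips [governs: (i)]; φR_n = 354.9 kips.

φR_n ≈ 355 kips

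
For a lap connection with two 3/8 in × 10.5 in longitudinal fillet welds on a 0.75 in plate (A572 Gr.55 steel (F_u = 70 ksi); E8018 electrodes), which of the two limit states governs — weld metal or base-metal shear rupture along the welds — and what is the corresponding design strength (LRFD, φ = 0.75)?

E80XX → F_EXX = 80 ksi.
t_e = 0.707 × 0.375 = 0.2651 in; L = 21 in.
Weld metal: φR_n = 0.75 × 0.6 × 80 × 0.2651 × 21 = 200.4 kip.
Base metal (shear rupture): φR_n = 0.75 × 0.6 × 70 × 0.75 × 21 = 496.1 kip.
Governing: weld metal.

φR_n ≈ 200 kip (weld metal governs)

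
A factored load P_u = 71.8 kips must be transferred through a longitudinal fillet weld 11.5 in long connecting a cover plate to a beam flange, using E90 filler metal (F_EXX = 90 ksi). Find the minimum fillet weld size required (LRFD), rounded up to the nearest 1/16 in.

w = 1/4 in

Total weld length L = 11.5 in.
Required throat t_e = P_u / (φ × 0.6 F_EXX × L) = 71.8 / (0.75 × 0.6 × 90 × 11.5) = 0.1542 in.
Required leg w = t_e / 0.707 = 0.218 in → use 1/4 in.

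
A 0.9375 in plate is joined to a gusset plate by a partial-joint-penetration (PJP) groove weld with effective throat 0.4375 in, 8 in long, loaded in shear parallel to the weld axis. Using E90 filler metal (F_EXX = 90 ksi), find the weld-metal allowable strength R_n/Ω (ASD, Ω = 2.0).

R_n/Ω ≈ 94.5 kip

Effective throat (given) t_e = 0.4375 in.
A_we = 0.4375 × 8 = 3.5 in².
F_nw = 0.6 F_EXX = 54 ksi.
R_n/Ω = (54 × 3.5) / 2.0 = 94.5 kip.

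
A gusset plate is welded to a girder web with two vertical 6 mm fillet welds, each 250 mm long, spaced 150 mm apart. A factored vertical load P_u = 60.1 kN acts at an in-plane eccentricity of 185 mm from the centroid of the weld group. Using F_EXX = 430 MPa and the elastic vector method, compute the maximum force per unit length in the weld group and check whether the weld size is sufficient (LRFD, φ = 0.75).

f_max ≈ 375 N/mm; adequate

Total weld length L_w = 500 mm. Treat welds as unit-width lines.
Polar moment about centroid: J = 2[d³/12 + d(b/2)²] = 2[250³/12 + 250×75²] = 5417000 mm³.
Direct shear f_v = P/L_w = 60.1×10³ / 500 = 120.2 N/mm (vertical).
Torsion M = P·e = 60.1×10³ × 185 = 11118000 N·mm.
Critical point at (x, y) = (75, 125) from centroid. f_tx = M·y/J = 256.6 N/mm; f_ty = M·x/J = 153.9 N/mm.
Resultant f_max = √[f_tx² + (f_v + f_ty)²] = √[256.6² + (120.2 + 153.9)²] = 375.5 N/mm.
Capacity per unit length: φr_n = 0.75 × 0.6 × 430 × (0.707 × 6) = 820.8 N/mm.
375.5 ≤ 820.8 → adequate.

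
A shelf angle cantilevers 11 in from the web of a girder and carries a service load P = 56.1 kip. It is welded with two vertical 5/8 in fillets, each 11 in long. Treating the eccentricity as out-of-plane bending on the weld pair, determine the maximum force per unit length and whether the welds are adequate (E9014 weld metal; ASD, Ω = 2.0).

E90XX → F_EXX = 90 ksi.
L_w = 2 × 11 = 22 in; section modulus (unit throat) S = 2 × L²/6 = 40.33 in².
Direct shear f_v = P/L_w = 56.1/22 = 2.55 kip/in.
Moment M = P × e = 56.1 × 11 = 617.1 kip·in; bending f_b = M/S = 15.3 kip/in.
f_max = √(f_v² + f_b²) = √(2.55² + 15.3²) = 15.51 kip/in.
r_n/Ω = (1/2.0) × 0.6 × 90 × (0.707 × 0.625) = 11.93 kip/in → NOT adequate.

f_max ≈ 15.5 kip/in; NOT adequate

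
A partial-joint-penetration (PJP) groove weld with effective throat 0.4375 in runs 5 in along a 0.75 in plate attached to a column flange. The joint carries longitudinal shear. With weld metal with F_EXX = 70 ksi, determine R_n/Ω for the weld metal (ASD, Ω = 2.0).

R_n/Ω ≈ 45.9 kip

Effective throat (given) t_e = 0.4375 in.
A_we = 0.4375 × 5 = 2.188 in².
F_nw = 0.6 F_EXX = 42 ksi.
R_n/Ω = (42 × 2.188) / 2.0 = 45.94 kip.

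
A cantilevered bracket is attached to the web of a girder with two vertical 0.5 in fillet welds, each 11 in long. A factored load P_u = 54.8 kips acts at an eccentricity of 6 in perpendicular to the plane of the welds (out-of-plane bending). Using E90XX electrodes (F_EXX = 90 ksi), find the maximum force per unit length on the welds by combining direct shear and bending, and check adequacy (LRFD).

L_w = 2 × 11 = 22 in; section modulus (unit throat) S = 2 × L²/6 = 40.33 in².
Direct shear f_v = P/L_w = 54.8/22 = 2.491 kip/in.
Moment M = P × e = 54.8 × 6 = 328.8 kip·in; bending f_b = M/S = 8.152 kip/in.
f_max = √(f_v² + f_b²) = √(2.491² + 8.152²) = 8.524 kip/in.
φr_n = 0.75 × 0.6 × 90 × (0.707 × 0.5) = 14.32 kip/in → adequate.

f_max ≈ 8.52 kip/in; adequate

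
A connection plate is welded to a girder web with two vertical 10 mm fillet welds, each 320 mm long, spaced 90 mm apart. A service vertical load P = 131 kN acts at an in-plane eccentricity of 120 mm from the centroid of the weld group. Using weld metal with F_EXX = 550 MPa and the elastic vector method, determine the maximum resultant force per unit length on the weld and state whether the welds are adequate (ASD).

Total weld length L_w = 640 mm. Treat welds as unit-width lines.
Polar moment about centroid: J = 2[d³/12 + d(b/2)²] = 2[320³/12 + 320×45²] = 6757000 mm³.
Direct shear f_v = P/L_w = 131×10³ / 640 = 204.7 N/mm (vertical).
Torsion M = P·e = 131×10³ × 120 = 15720000 N·mm.
Critical point at (x, y) = (45, 160) from centroid. f_tx = M·y/J = 372.2 N/mm; f_ty = M·x/J = 104.7 N/mm.
Resultant f_max = √[f_tx² + (f_v + f_ty)²] = √[372.2² + (204.7 + 104.7)²] = 484 N/mm.
Capacity per unit length: r_n/Ω = (1/2.0) × 0.6 × 550 × (0.707 × 10) = 1167 N/mm.
484 ≤ 1167 → adequate.

f_max ≈ 484 N/mm; adequate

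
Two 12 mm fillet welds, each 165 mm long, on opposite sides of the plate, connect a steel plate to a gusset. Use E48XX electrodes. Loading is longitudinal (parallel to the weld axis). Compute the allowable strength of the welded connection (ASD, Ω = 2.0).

R_n/Ω ≈ 403 kN

E48XX → F_EXX = 480 MPa.
Effective throat t_e = 0.707 × 12 = 8.484 mm.
Total length L = 330 mm; A_we = 8.484 × 330 = 2800 mm².
F_nw = 0.6 F_EXX = 0.6 × 480 = 288 MPa.
R_n = 288 × 2800 × 10⁻³ = 806.3 kN; R_n/Ω = 806.3/2.0 = 403.2 kN.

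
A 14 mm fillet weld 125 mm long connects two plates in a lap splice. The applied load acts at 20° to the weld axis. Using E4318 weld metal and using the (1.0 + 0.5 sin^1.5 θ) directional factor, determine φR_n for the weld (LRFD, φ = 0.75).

E43XX → F_EXX = 430 MPa.
t_e = 0.707 × 14 = 9.898 mm; A_we = 9.898 × 125 = 1237 mm².
Directional factor: 1.0 + 0.5 sin^1.5(20°) = 1.1.
F_nw = 0.6 × 430 × 1.1 = 283.8 MPa.
φR_n = 0.75 × 283.8 × 1237 × 10⁻³ = 263.4 kN.

φR_n ≈ 263 kN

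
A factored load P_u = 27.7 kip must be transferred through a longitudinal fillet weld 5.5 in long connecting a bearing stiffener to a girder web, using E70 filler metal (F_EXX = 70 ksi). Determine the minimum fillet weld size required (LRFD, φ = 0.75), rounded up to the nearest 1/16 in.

w = 1/4 in

Total weld length L = 5.5 in.
Required throat t_e = P_u / (φ × 0.6 F_EXX × L) = 27.7 / (0.75 × 0.6 × 70 × 5.5) = 0.1599 in.
Required leg w = t_e / 0.707 = 0.2261 in → use 1/4 in.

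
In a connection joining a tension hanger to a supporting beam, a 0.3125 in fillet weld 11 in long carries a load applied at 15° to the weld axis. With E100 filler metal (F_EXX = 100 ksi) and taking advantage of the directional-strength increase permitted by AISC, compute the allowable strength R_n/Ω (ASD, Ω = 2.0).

t_e = 0.707 × 0.3125 = 0.2209 in; A_we = 0.2209 × 11 = 2.43 in².
Directional factor: 1.0 + 0.5 sin^1.5(15°) = 1.066.
F_nw = 0.6 × 100 × 1.066 = 63.95 ksi.
R_n/Ω = (63.95 × 2.43) / 2.0 = 77.71 kips.

R_n/Ω ≈ 77.7 kips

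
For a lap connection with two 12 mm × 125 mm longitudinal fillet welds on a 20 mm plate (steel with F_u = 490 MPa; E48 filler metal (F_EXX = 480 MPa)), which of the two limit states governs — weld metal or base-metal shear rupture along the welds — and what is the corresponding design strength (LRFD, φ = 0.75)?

t_e = 0.707 × 12 = 8.484 mm; L = 250 mm.
Weld metal: φR_n = 0.75 × 0.6 × 480 × 8.484 × 250 × 10⁻³ = 458.1 kN.
Base metal (shear rupture): φR_n = 0.75 × 0.6 × 490 × 20 × 250 × 10⁻³ = 1102 kN.
Governing: weld metal.

φR_n ≈ 458 kN (weld metal governs)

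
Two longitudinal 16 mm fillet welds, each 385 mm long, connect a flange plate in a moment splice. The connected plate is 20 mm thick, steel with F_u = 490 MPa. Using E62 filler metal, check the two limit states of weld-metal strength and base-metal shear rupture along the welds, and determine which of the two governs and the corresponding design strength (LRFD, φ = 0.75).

E62XX → F_EXX = 620 MPa.
t_e = 0.707 × 16 = 11.31 mm; L = 770 mm.
Weld metal: φR_n = 0.75 × 0.6 × 620 × 11.31 × 770 × 10⁻³ = 2430 kN.
Base metal (shear rupture): φR_n = 0.75 × 0.6 × 490 × 20 × 770 × 10⁻³ = 3396 kN.
Governing: weld metal.

φR_n ≈ 2430 kN (weld metal governs)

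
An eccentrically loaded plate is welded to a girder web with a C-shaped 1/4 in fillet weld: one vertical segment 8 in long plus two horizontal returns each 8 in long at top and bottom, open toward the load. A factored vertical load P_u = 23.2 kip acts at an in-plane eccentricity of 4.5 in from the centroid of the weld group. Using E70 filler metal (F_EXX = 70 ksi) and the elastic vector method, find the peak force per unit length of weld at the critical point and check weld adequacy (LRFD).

f_max ≈ 2.33 kip/in; adequate

Total weld length L_w = 24 in. Treat welds as unit-width lines.
Centroid: x̄ = 2×8×4 / 24 = 2.667 in from the vertical weld.
Polar moment about centroid: J = I_x + I_y = [8³/12 + 2×8×4²] + [8×2.667² + 2(8³/12 + 8×1.333²)] = 469.3 in³.
Direct shear f_v = P/L_w = 23.2 / 24 = 0.9667 kip/in (vertical).
Torsion M = P·e = 23.2 × 4.5 = 104.4 kip·in.
Critical point at (x, y) = (5.333, 4) from centroid. f_tx = M·y/J = 0.8898 kip/in; f_ty = M·x/J = 1.186 kip/in.
Resultant f_max = √[f_tx² + (f_v + f_ty)²] = √[0.8898² + (0.9667 + 1.186)²] = 2.33 kip/in.
Capacity per unit length: φr_n = 0.75 × 0.6 × 70 × (0.707 × 0.25) = 5.568 kip/in.
2.33 ≤ 5.568 → adequate.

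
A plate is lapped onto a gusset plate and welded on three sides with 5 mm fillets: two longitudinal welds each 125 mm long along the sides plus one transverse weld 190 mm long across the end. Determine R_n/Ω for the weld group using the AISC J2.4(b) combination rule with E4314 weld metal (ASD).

E43XX → F_EXX = 430 MPa.
t_e = 0.707 × 5 = 3.535 mm.
R_nwl = 0.6 × 430 × 3.535 × 250 × 10⁻³ = 228 kN (longitudinal, 2 welds).
R_nwt = 0.6 × 430 × 3.535 × 190 × 10⁻³ = 173.3 kN (transverse, base value).
(i) R_nwl + R_nwt = 401.3 kN; (ii) 0.85 R_nwl + 1.5 R_nwt = 453.7 kN.
R_n = max = 453.7 kN [governs: (ii)]; R_n/Ω = 226.9 kN.

R_n/Ω ≈ 227 kN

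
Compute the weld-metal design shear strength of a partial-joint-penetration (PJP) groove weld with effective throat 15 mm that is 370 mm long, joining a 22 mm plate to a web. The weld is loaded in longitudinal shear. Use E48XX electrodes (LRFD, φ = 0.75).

E48XX → F_EXX = 480 MPa.
Effective throat (given) t_e = 15 mm.
A_we = 15 × 370 = 5550 mm².
F_nw = 0.6 F_EXX = 288 MPa.
φR_n = 0.75 × 288 × 5550 × 10⁻³ = 1199 kN.

φR_n ≈ 1200 kN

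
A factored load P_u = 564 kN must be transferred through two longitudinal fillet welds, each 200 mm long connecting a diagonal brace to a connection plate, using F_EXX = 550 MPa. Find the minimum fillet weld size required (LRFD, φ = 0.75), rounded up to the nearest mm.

Total weld length L = 400 mm.
Required throat t_e = P_u / (φ × 0.6 F_EXX × L) = 564 / (0.75 × 0.6 × 550 × 400 × 10⁻³) = 5.697 mm.
Required leg w = t_e / 0.707 = 8.058 mm → use 9 mm.

w = 9 mm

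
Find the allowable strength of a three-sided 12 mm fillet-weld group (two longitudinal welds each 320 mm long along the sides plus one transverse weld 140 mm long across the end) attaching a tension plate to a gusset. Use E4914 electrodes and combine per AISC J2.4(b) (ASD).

R_n/Ω ≈ 973 kN

E49XX → F_EXX = 490 MPa.
t_e = 0.707 × 12 = 8.484 mm.
R_nwl = 0.6 × 490 × 8.484 × 640 × 10⁻³ = 1596 kN (longitudinal, 2 welds).
R_nwt = 0.6 × 490 × 8.484 × 140 × 10⁻³ = 349.2 kN (transverse, base value).
(i) R_nwl + R_nwt = 1946 kN; (ii) 0.85 R_nwl + 1.5 R_nwt = 1881 kN.
R_n = max = 1946 kN [governs: (i)]; R_n/Ω = 972.8 kN.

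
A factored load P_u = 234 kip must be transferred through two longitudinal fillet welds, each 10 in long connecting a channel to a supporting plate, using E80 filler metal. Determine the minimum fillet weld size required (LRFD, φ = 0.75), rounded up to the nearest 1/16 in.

w = 1/2 in

E80XX → F_EXX = 80 ksi.
Total weld length L = 20 in.
Required throat t_e = P_u / (φ × 0.6 F_EXX × L) = 234 / (0.75 × 0.6 × 80 × 20) = 0.325 in.
Required leg w = t_e / 0.707 = 0.4597 in → use 1/2 in.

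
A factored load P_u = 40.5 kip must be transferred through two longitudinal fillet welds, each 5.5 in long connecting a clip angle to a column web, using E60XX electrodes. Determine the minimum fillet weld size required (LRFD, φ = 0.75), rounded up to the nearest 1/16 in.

w = 1/4 in

E60XX → F_EXX = 60 ksi.
Total weld length L = 11 in.
Required throat t_e = P_u / (φ × 0.6 F_EXX × L) = 40.5 / (0.75 × 0.6 × 60 × 11) = 0.1364 in.
Required leg w = t_e / 0.707 = 0.1929 in → use 1/4 in.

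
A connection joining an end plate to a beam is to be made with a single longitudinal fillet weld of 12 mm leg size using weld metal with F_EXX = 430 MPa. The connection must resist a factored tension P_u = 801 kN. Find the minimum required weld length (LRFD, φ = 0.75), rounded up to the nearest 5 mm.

Throat t_e = 0.707 × 12 = 8.484 mm.
φr_n = 0.75 × 0.6 × 430 × 8.484 × 10⁻³ = 1.642 kN/mm.
L_req = P_u / φr_n = 801 / 1.642 = 487.9 mm total.
Round up → use L = 490 mm.

L = 490 mm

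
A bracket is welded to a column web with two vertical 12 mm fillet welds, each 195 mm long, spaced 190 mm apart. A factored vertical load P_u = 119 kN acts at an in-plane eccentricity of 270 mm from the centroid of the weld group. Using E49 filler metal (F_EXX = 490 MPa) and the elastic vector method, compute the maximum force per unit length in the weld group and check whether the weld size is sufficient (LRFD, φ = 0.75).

f_max ≈ 1150 N/mm; adequate

Total weld length L_w = 390 mm. Treat welds as unit-width lines.
Polar moment about centroid: J = 2[d³/12 + d(b/2)²] = 2[195³/12 + 195×95²] = 4756000 mm³.
Direct shear f_v = P/L_w = 119×10³ / 390 = 305.1 N/mm (vertical).
Torsion M = P·e = 119×10³ × 270 = 32130000 N·mm.
Critical point at (x, y) = (95, 97.5) from centroid. f_tx = M·y/J = 658.7 N/mm; f_ty = M·x/J = 641.8 N/mm.
Resultant f_max = √[f_tx² + (f_v + f_ty)²] = √[658.7² + (305.1 + 641.8)²] = 1154 N/mm.
Capacity per unit length: φr_n = 0.75 × 0.6 × 490 × (0.707 × 12) = 1871 N/mm.
1154 ≤ 1871 → adequate.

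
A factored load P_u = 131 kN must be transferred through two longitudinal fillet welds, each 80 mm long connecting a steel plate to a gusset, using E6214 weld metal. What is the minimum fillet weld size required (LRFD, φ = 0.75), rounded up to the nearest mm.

w = 5 mm

E62XX → F_EXX = 620 MPa.
Total weld length L = 160 mm.
Required throat t_e = P_u / (φ × 0.6 F_EXX × L) = 131 / (0.75 × 0.6 × 620 × 160 × 10⁻³) = 2.935 mm.
Required leg w = t_e / 0.707 = 4.151 mm → use 5 mm.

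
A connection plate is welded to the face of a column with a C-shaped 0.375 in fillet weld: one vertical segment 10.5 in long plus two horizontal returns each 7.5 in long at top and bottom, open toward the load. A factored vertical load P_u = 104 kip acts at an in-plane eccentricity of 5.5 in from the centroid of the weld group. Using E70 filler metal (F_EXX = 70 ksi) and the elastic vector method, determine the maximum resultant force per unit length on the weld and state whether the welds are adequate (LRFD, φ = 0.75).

Total weld length L_w = 25.5 in. Treat welds as unit-width lines.
Centroid: x̄ = 2×7.5×3.75 / 25.5 = 2.206 in from the vertical weld.
Polar moment about centroid: J = I_x + I_y = [10.5³/12 + 2×7.5×5.25²] + [10.5×2.206² + 2(7.5³/12 + 7.5×1.544²)] = 667.1 in³.
Direct shear f_v = P/L_w = 104 / 25.5 = 4.078 kip/in (vertical).
Torsion M = P·e = 104 × 5.5 = 572 kip·in.
Critical point at (x, y) = (5.294, 5.25) from centroid. f_tx = M·y/J = 4.502 kip/in; f_ty = M·x/J = 4.54 kip/in.
Resultant f_max = √[f_tx² + (f_v + f_ty)²] = √[4.502² + (4.078 + 4.54)²] = 9.723 kip/in.
Capacity per unit length: φr_n = 0.75 × 0.6 × 70 × (0.707 × 0.375) = 8.351 kip/in.
9.723 > 8.351 → NOT adequate.

f_max ≈ 9.72 kip/in; NOT adequate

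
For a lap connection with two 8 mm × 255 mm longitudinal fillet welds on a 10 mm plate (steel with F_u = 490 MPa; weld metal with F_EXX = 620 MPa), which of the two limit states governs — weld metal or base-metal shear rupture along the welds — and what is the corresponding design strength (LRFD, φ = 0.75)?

t_e = 0.707 × 8 = 5.656 mm; L = 510 mm.
Weld metal: φR_n = 0.75 × 0.6 × 620 × 5.656 × 510 × 10⁻³ = 804.8 kN.
Base metal (shear rupture): φR_n = 0.75 × 0.6 × 490 × 10 × 510 × 10⁻³ = 1125 kN.
Governing: weld metal.

φR_n ≈ 805 kN (weld metal governs)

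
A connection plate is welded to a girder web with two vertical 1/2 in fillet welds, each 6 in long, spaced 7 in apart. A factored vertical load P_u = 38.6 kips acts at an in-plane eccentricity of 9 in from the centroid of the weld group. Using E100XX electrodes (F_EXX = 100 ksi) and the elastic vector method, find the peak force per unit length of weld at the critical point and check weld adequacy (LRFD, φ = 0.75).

f_max ≈ 11.4 kip/in; adequate

Total weld length L_w = 12 in. Treat welds as unit-width lines.
Polar moment about centroid: J = 2[d³/12 + d(b/2)²] = 2[6³/12 + 6×3.5²] = 183 in³.
Direct shear f_v = P/L_w = 38.6 / 12 = 3.217 kip/in (vertical).
Torsion M = P·e = 38.6 × 9 = 347.4 kip·in.
Critical point at (x, y) = (3.5, 3) from centroid. f_tx = M·y/J = 5.695 kip/in; f_ty = M·x/J = 6.644 kip/in.
Resultant f_max = √[f_tx² + (f_v + f_ty)²] = √[5.695² + (3.217 + 6.644)²] = 11.39 kip/in.
Capacity per unit length: φr_n = 0.75 × 0.6 × 100 × (0.707 × 0.5) = 15.91 kip/in.
11.39 ≤ 15.91 → adequate.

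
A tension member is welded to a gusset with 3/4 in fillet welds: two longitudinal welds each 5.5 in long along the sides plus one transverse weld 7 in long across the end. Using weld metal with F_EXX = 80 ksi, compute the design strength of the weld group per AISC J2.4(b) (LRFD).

t_e = 0.707 × 0.75 = 0.5302 in.
R_nwl = 0.6 × 80 × 0.5302 × 11 = 280 kip (longitudinal, 2 welds).
R_nwt = 0.6 × 80 × 0.5302 × 7 = 178.2 kip (transverse, base value).
(i) R_nwl + R_nwt = 458.1 kip; (ii) 0.85 R_nwl + 1.5 R_nwt = 505.2 kip.
R_n = max = 505.2 kip [governs: (ii)]; φR_n = 378.9 kip.

φR_n ≈ 379 kip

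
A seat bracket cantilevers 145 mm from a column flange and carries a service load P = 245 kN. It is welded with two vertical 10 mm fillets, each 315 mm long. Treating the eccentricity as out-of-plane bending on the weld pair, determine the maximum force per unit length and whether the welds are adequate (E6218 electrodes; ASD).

f_max ≈ 1140 N/mm; adequate

E62XX → F_EXX = 620 MPa.
L_w = 2 × 315 = 630 mm; section modulus (unit throat) S = 2 × L²/6 = 33080 mm².
Direct shear f_v = P/L_w = 245×10³/630 = 388.9 N/mm.
Moment M = P × e = 245×10³ × 145 = 35525000 N·mm; bending f_b = M/S = 1074 N/mm.
f_max = √(f_v² + f_b²) = √(388.9² + 1074²) = 1142 N/mm.
r_n/Ω = (1/2.0) × 0.6 × 620 × (0.707 × 10) = 1315 N/mm → adequate.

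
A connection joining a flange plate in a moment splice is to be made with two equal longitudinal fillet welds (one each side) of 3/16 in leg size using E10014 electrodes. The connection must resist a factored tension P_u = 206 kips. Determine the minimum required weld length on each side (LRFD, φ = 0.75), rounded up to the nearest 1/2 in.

E100XX → F_EXX = 100 ksi.
Throat t_e = 0.707 × 0.1875 = 0.1326 in.
φr_n = 0.75 × 0.6 × 100 × 0.1326 = 5.965 kips/in.
L_req = P_u / φr_n = 206 / 5.965 = 34.53 in total.
Per side: 34.53 / 2 = 17.27 in.
Round up → use L = 17.5 in on each side.

L = 17.5 in on each side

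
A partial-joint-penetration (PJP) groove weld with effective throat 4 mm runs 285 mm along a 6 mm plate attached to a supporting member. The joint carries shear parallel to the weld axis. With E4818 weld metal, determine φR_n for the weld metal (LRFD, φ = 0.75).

φR_n ≈ 246 kN

E48XX → F_EXX = 480 MPa.
Effective throat (given) t_e = 4 mm.
A_we = 4 × 285 = 1140 mm².
F_nw = 0.6 F_EXX = 288 MPa.
φR_n = 0.75 × 288 × 1140 × 10⁻³ = 246.2 kN.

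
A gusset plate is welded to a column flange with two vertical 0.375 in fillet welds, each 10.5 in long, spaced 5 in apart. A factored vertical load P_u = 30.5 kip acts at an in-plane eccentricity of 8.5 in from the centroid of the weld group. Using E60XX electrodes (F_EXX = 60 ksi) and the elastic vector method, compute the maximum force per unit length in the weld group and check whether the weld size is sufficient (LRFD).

f_max ≈ 5.44 kip/in; adequate

Total weld length L_w = 21 in. Treat welds as unit-width lines.
Polar moment about centroid: J = 2[d³/12 + d(b/2)²] = 2[10.5³/12 + 10.5×2.5²] = 324.2 in³.
Direct shear f_v = P/L_w = 30.5 / 21 = 1.452 kip/in (vertical).
Torsion M = P·e = 30.5 × 8.5 = 259.25 kip·in.
Critical point at (x, y) = (2.5, 5.25) from centroid. f_tx = M·y/J = 4.198 kip/in; f_ty = M·x/J = 1.999 kip/in.
Resultant f_max = √[f_tx² + (f_v + f_ty)²] = √[4.198² + (1.452 + 1.999)²] = 5.435 kip/in.
Capacity per unit length: φr_n = 0.75 × 0.6 × 60 × (0.707 × 0.375) = 7.158 kip/in.
5.435 ≤ 7.158 → adequate.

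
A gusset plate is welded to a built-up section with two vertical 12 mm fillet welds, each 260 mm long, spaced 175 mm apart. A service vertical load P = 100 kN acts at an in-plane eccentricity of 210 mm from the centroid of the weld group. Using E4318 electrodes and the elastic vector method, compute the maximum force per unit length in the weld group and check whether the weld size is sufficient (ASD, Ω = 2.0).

E43XX → F_EXX = 430 MPa.
Total weld length L_w = 520 mm. Treat welds as unit-width lines.
Polar moment about centroid: J = 2[d³/12 + d(b/2)²] = 2[260³/12 + 260×87.5²] = 6911000 mm³.
Direct shear f_v = P/L_w = 100×10³ / 520 = 192.3 N/mm (vertical).
Torsion M = P·e = 100×10³ × 210 = 21000000 N·mm.
Critical point at (x, y) = (87.5, 130) from centroid. f_tx = M·y/J = 395 N/mm; f_ty = M·x/J = 265.9 N/mm.
Resultant f_max = √[f_tx² + (f_v + f_ty)²] = √[395² + (192.3 + 265.9)²] = 605 N/mm.
Capacity per unit length: r_n/Ω = (1/2.0) × 0.6 × 430 × (0.707 × 12) = 1094 N/mm.
605 ≤ 1094 → adequate.

f_max ≈ 605 N/mm; adequate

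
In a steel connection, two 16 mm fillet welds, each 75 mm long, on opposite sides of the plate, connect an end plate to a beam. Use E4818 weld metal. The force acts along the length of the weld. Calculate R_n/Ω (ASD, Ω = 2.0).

R_n/Ω ≈ 244 kN

E48XX → F_EXX = 480 MPa.
Effective throat t_e = 0.707 × 16 = 11.31 mm.
Total length L = 150 mm; A_we = 11.31 × 150 = 1697 mm².
F_nw = 0.6 F_EXX = 0.6 × 480 = 288 MPa.
R_n = 288 × 1697 × 10⁻³ = 488.7 kN; R_n/Ω = 488.7/2.0 = 244.3 kN.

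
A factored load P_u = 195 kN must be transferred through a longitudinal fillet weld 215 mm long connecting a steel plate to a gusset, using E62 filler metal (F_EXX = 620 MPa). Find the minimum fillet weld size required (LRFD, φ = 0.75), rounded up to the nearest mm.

w = 5 mm

Total weld length L = 215 mm.
Required throat t_e = P_u / (φ × 0.6 F_EXX × L) = 195 / (0.75 × 0.6 × 620 × 215 × 10⁻³) = 3.251 mm.
Required leg w = t_e / 0.707 = 4.598 mm → use 5 mm.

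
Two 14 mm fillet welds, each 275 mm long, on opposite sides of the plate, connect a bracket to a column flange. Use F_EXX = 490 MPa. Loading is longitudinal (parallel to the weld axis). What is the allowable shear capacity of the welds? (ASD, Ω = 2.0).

Effective throat t_e = 0.707 × 14 = 9.898 mm.
Total length L = 550 mm; A_we = 9.898 × 550 = 5444 mm².
F_nw = 0.6 F_EXX = 0.6 × 490 = 294 MPa.
R_n = 294 × 5444 × 10⁻³ = 1601 kN; R_n/Ω = 1601/2.0 = 800.3 kN.

R_n/Ω ≈ 800 kN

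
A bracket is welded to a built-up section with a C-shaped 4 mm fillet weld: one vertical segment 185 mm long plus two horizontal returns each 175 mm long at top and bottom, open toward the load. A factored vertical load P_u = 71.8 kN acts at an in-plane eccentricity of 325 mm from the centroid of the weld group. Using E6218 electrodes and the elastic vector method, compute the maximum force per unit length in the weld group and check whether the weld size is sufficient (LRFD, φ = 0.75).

f_max ≈ 764 N/mm; adequate

E62XX → F_EXX = 620 MPa.
Total weld length L_w = 535 mm. Treat welds as unit-width lines.
Centroid: x̄ = 2×175×87.5 / 535 = 57.24 mm from the vertical weld.
Polar moment about centroid: J = I_x + I_y = [185³/12 + 2×175×92.5²] + [185×57.24² + 2(175³/12 + 175×30.26²)] = 5342000 mm³.
Direct shear f_v = P/L_w = 71.8×10³ / 535 = 134.2 N/mm (vertical).
Torsion M = P·e = 71.8×10³ × 325 = 23335000 N·mm.
Critical point at (x, y) = (117.8, 92.5) from centroid. f_tx = M·y/J = 404 N/mm; f_ty = M·x/J = 514.4 N/mm.
Resultant f_max = √[f_tx² + (f_v + f_ty)²] = √[404² + (134.2 + 514.4)²] = 764.1 N/mm.
Capacity per unit length: φr_n = 0.75 × 0.6 × 620 × (0.707 × 4) = 789 N/mm.
764.1 ≤ 789 → adequate.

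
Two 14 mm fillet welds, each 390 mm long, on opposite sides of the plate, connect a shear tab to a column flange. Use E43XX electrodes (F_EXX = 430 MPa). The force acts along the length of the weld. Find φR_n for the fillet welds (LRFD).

Effective throat t_e = 0.707 × 14 = 9.898 mm.
Total length L = 780 mm; A_we = 9.898 × 780 = 7720 mm².
F_nw = 0.6 F_EXX = 0.6 × 430 = 258 MPa.
φR_n = 0.75 × 258 × 7720 × 10⁻³ = 1494 kN.

φR_n ≈ 1490 kN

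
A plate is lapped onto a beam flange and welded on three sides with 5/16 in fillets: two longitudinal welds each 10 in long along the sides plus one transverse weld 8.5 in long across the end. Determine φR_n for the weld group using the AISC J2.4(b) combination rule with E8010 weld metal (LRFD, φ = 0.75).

φR_n ≈ 237 kip

E80XX → F_EXX = 80 ksi.
t_e = 0.707 × 0.3125 = 0.2209 in.
R_nwl = 0.6 × 80 × 0.2209 × 20 = 212.1 kip (longitudinal, 2 welds).
R_nwt = 0.6 × 80 × 0.2209 × 8.5 = 90.14 kip (transverse, base value).
(i) R_nwl + R_nwt = 302.2 kip; (ii) 0.85 R_nwl + 1.5 R_nwt = 315.5 kip.
R_n = max = 315.5 kip [governs: (ii)]; φR_n = 236.6 kip.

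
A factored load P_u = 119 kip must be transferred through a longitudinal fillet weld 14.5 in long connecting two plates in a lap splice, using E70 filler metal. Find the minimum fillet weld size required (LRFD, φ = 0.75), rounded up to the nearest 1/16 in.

E70XX → F_EXX = 70 ksi.
Total weld length L = 14.5 in.
Required throat t_e = P_u / (φ × 0.6 F_EXX × L) = 119 / (0.75 × 0.6 × 70 × 14.5) = 0.2605 in.
Required leg w = t_e / 0.707 = 0.3685 in → use 3/8 in.

w = 3/8 in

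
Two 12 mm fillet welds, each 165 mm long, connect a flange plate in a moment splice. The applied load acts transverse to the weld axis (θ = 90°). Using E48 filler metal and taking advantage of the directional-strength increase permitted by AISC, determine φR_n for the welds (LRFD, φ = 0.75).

φR_n ≈ 907 kN

E48XX → F_EXX = 480 MPa.
t_e = 0.707 × 12 = 8.484 mm; A_we = 8.484 × 330 = 2800 mm².
Directional factor: 1.0 + 0.5 sin^1.5(90°) = 1.5.
F_nw = 0.6 × 480 × 1.5 = 432 MPa.
φR_n = 0.75 × 432 × 2800 × 10⁻³ = 907.1 kN.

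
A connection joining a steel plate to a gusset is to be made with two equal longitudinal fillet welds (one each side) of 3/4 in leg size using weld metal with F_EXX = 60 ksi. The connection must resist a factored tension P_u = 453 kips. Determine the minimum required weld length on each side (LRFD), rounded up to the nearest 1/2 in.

L = 16 in on each side

Throat t_e = 0.707 × 0.75 = 0.5302 in.
φr_n = 0.75 × 0.6 × 60 × 0.5302 = 14.32 kips/in.
L_req = P_u / φr_n = 453 / 14.32 = 31.64 in total.
Per side: 31.64 / 2 = 15.82 in.
Round up → use L = 16 in on each side.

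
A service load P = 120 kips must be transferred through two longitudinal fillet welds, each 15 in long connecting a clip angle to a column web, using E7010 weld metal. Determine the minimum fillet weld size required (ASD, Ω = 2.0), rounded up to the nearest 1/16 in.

E70XX → F_EXX = 70 ksi.
Total weld length L = 30 in.
Required throat t_e = P × Ω / (0.6 F_EXX × L) = 120 × 2.0 / (0.6 × 70 × 30) = 0.1905 in.
Required leg w = t_e / 0.707 = 0.2694 in → use 5/16 in.

w = 5/16 in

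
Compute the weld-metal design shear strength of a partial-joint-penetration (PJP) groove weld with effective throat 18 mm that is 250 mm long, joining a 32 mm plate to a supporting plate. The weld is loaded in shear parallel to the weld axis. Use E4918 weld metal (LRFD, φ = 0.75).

φR_n ≈ 992 kN

E49XX → F_EXX = 490 MPa.
Effective throat (given) t_e = 18 mm.
A_we = 18 × 250 = 4500 mm².
F_nw = 0.6 F_EXX = 294 MPa.
φR_n = 0.75 × 294 × 4500 × 10⁻³ = 992.2 kN.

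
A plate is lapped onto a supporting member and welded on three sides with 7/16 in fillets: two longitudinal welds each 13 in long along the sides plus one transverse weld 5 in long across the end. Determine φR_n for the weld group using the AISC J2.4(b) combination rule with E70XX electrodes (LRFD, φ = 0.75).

E70XX → F_EXX = 70 ksi.
t_e = 0.707 × 0.4375 = 0.3093 in.
R_nwl = 0.6 × 70 × 0.3093 × 26 = 337.8 kips (longitudinal, 2 welds).
R_nwt = 0.6 × 70 × 0.3093 × 5 = 64.96 kips (transverse, base value).
(i) R_nwl + R_nwt = 402.7 kips; (ii) 0.85 R_nwl + 1.5 R_nwt = 384.5 kips.
R_n = max = 402.7 kips [governs: (i)]; φR_n = 302 kips.

φR_n ≈ 302 kips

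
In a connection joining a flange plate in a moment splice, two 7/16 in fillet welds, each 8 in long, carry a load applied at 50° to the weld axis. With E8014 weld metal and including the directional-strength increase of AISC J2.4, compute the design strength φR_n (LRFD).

E80XX → F_EXX = 80 ksi.
t_e = 0.707 × 0.4375 = 0.3093 in; A_we = 0.3093 × 16 = 4.949 in².
Directional factor: 1.0 + 0.5 sin^1.5(50°) = 1.335.
F_nw = 0.6 × 80 × 1.335 = 64.09 ksi.
φR_n = 0.75 × 64.09 × 4.949 = 237.9 kips.

φR_n ≈ 238 kips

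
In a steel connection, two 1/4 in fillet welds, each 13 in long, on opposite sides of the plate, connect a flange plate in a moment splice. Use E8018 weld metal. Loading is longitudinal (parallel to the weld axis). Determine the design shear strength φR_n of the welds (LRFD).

E80XX → F_EXX = 80 ksi.
Effective throat t_e = 0.707 × 0.25 = 0.1767 in.
Total length L = 26 in; A_we = 0.1767 × 26 = 4.595 in².
F_nw = 0.6 F_EXX = 0.6 × 80 = 48 ksi.
φR_n = 0.75 × 48 × 4.595 = 165.4 kip.

φR_n ≈ 165 kip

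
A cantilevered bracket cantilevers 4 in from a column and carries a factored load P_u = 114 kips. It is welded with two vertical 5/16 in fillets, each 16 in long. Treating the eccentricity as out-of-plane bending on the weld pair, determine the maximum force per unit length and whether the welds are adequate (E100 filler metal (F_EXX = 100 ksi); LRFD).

L_w = 2 × 16 = 32 in; section modulus (unit throat) S = 2 × L²/6 = 85.33 in².
Direct shear f_v = P/L_w = 114/32 = 3.562 kip/in.
Moment M = P × e = 114 × 4 = 456 kip·in; bending f_b = M/S = 5.344 kip/in.
f_max = √(f_v² + f_b²) = √(3.562² + 5.344²) = 6.422 kip/in.
φr_n = 0.75 × 0.6 × 100 × (0.707 × 0.3125) = 9.942 kip/in → adequate.

f_max ≈ 6.42 kip/in; adequate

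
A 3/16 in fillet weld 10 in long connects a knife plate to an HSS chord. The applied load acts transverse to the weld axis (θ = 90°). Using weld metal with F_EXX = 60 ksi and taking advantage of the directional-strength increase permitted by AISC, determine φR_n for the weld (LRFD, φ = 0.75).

t_e = 0.707 × 0.1875 = 0.1326 in; A_we = 0.1326 × 10 = 1.326 in².
Directional factor: 1.0 + 0.5 sin^1.5(90°) = 1.5.
F_nw = 0.6 × 60 × 1.5 = 54 ksi.
φR_n = 0.75 × 54 × 1.326 = 53.69 kip.

φR_n ≈ 53.7 kip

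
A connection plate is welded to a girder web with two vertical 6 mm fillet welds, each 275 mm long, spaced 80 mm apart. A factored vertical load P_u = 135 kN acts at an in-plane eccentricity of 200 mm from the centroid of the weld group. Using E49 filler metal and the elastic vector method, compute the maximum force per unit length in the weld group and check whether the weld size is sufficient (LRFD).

f_max ≈ 987 N/mm; NOT adequate

E49XX → F_EXX = 490 MPa.
Total weld length L_w = 550 mm. Treat welds as unit-width lines.
Polar moment about centroid: J = 2[d³/12 + d(b/2)²] = 2[275³/12 + 275×40²] = 4346000 mm³.
Direct shear f_v = P/L_w = 135×10³ / 550 = 245.5 N/mm (vertical).
Torsion M = P·e = 135×10³ × 200 = 27000000 N·mm.
Critical point at (x, y) = (40, 137.5) from centroid. f_tx = M·y/J = 854.2 N/mm; f_ty = M·x/J = 248.5 N/mm.
Resultant f_max = √[f_tx² + (f_v + f_ty)²] = √[854.2² + (245.5 + 248.5)²] = 986.7 N/mm.
Capacity per unit length: φr_n = 0.75 × 0.6 × 490 × (0.707 × 6) = 935.4 N/mm.
986.7 > 935.4 → NOT adequate.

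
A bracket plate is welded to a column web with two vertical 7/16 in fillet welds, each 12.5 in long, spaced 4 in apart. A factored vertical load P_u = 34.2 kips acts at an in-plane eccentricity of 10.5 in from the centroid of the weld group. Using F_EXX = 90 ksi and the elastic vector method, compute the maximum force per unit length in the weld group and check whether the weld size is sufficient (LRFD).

f_max ≈ 6.1 kip/in; adequate

Total weld length L_w = 25 in. Treat welds as unit-width lines.
Polar moment about centroid: J = 2[d³/12 + d(b/2)²] = 2[12.5³/12 + 12.5×2²] = 425.5 in³.
Direct shear f_v = P/L_w = 34.2 / 25 = 1.368 kip/in (vertical).
Torsion M = P·e = 34.2 × 10.5 = 359.1 kip·in.
Critical point at (x, y) = (2, 6.25) from centroid. f_tx = M·y/J = 5.274 kip/in; f_ty = M·x/J = 1.688 kip/in.
Resultant f_max = √[f_tx² + (f_v + f_ty)²] = √[5.274² + (1.368 + 1.688)²] = 6.096 kip/in.
Capacity per unit length: φr_n = 0.75 × 0.6 × 90 × (0.707 × 0.4375) = 12.53 kip/in.
6.096 ≤ 12.53 → adequate.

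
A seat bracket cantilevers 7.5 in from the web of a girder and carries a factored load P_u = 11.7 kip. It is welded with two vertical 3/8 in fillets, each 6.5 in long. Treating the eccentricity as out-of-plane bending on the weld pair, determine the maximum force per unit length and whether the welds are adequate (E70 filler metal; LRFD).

E70XX → F_EXX = 70 ksi.
L_w = 2 × 6.5 = 13 in; section modulus (unit throat) S = 2 × L²/6 = 14.08 in².
Direct shear f_v = P/L_w = 11.7/13 = 0.9 kip/in.
Moment M = P × e = 11.7 × 7.5 = 87.75 kip·in; bending f_b = M/S = 6.231 kip/in.
f_max = √(f_v² + f_b²) = √(0.9² + 6.231²) = 6.295 kip/in.
φr_n = 0.75 × 0.6 × 70 × (0.707 × 0.375) = 8.351 kip/in → adequate.

f_max ≈ 6.3 kip/in; adequate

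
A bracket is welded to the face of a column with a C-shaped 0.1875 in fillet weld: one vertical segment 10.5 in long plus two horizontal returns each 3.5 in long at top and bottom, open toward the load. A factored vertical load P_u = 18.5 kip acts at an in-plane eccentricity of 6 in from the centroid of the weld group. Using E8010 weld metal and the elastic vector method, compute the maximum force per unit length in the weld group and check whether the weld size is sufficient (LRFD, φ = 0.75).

E80XX → F_EXX = 80 ksi.
Total weld length L_w = 17.5 in. Treat welds as unit-width lines.
Centroid: x̄ = 2×3.5×1.75 / 17.5 = 0.7 in from the vertical weld.
Polar moment about centroid: J = I_x + I_y = [10.5³/12 + 2×3.5×5.25²] + [10.5×0.7² + 2(3.5³/12 + 3.5×1.05²)] = 309.4 in³.
Direct shear f_v = P/L_w = 18.5 / 17.5 = 1.057 kip/in (vertical).
Torsion M = P·e = 18.5 × 6 = 111 kip·in.
Critical point at (x, y) = (2.8, 5.25) from centroid. f_tx = M·y/J = 1.883 kip/in; f_ty = M·x/J = 1.004 kip/in.
Resultant f_max = √[f_tx² + (f_v + f_ty)²] = √[1.883² + (1.057 + 1.004)²] = 2.792 kip/in.
Capacity per unit length: φr_n = 0.75 × 0.6 × 80 × (0.707 × 0.1875) = 4.772 kip/in.
2.792 ≤ 4.772 → adequate.

f_max ≈ 2.79 kip/in; adequate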